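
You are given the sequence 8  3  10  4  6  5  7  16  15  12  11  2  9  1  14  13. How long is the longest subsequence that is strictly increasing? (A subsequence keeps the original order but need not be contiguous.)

Let dp[i] be the length of the longest such subsequence ending at index i:
i:      1  2  3  4  5  6  7  8  9 10 11 12 13 14 15 16
a[i]:   8  3 10  4  6  5  7 16 15 12 11  2  9  1 14 13
dp:     1  1  2  2  3  3  4  5  5  5  5  1  5  1  6  6
Maximum dp value is 6.

6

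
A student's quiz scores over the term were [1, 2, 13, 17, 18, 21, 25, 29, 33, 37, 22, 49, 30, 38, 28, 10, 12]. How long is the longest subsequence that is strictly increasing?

Track the smallest tail for each achievable length (strict):
1 → extends → [1]
2 → extends → [1, 2]
13 → extends → [1, 2, 13]
17 → extends → [1, 2, 13, 17]
18 → extends → [1, 2, 13, 17, 18]
21 → extends → [1, 2, 13, 17, 18, 21]
25 → extends → [1, 2, 13, 17, 18, 21, 25]
29 → extends → [1, 2, 13, 17, 18, 21, 25, 29]
33 → extends → [1, 2, 13, 17, 18, 21, 25, 29, 33]
37 → extends → [1, 2, 13, 17, 18, 21, 25, 29, 33, 37]
22 → replaces 25 → [1, 2, 13, 17, 18, 21, 22, 29, 33, 37]
49 → extends → [1, 2, 13, 17, 18, 21, 22, 29, 33, 37, 49]
30 → replaces 33 → [1, 2, 13, 17, 18, 21, 22, 29, 30, 37, 49]
38 → replaces 49 → [1, 2, 13, 17, 18, 21, 22, 29, 30, 37, 38]
28 → replaces 29 → [1, 2, 13, 17, 18, 21, 22, 28, 30, 37, 38]
10 → replaces 13 → [1, 2, 10, 17, 18, 21, 22, 28, 30, 37, 38]
12 → replaces 17 → [1, 2, 10, 12, 18, 21, 22, 28, 30, 37, 38]
Eleven tails, so the longest strictly increasing subsequence has length 11 (e.g. 1, 2, 13, 17, 18, 21, 25, 29, 33, 37, 49).

11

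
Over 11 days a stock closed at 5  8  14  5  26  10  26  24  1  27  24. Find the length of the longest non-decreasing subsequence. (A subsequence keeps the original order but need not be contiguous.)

Let dp[i] be the length of the longest such subsequence ending at index i:
i:      1  2  3  4  5  6  7  8  9 10 11
a[i]:   5  8 14  5 26 10 26 24  1 27 24
dp:     1  2  3  2  4  3  5  4  1  6  5
Maximum dp value is 6.

6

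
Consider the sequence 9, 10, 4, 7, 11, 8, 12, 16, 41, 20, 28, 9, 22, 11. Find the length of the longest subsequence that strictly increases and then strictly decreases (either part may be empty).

inc[i] = longest strictly increasing subsequence ending at i; dec[i] = longest strictly decreasing subsequence starting at i:
i:      1  2  3  4  5  6  7  8  9 10 11 12 13 14
a[i]:   9 10  4  7 11  8 12 16 41 20 28  9 22 11
inc:    1  2  1  2  3  3  4  5  6  6  7  4  7  5
dec:    2  2  1  1  2  1  2  2  4  2  3  1  2  1
Best peak at i=9 (value 41): inc=6, dec=4, length 6+4−1 = 9.

9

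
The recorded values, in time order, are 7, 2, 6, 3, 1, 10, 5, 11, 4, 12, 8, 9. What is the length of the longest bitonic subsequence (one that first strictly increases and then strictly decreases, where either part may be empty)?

inc[i] = longest strictly increasing subsequence ending at i; dec[i] = longest strictly decreasing subsequence starting at i:
i:      1  2  3  4  5  6  7  8  9 10 11 12
a[i]:   7  2  6  3  1 10  5 11  4 12  8  9
inc:    1  1  2  2  1  3  3  4  3  5  4  5
dec:    4  2  3  2  1  3  2  2  1  2  1  1
Best peak at i=10 (value 12): inc=5, dec=2, length 5+2−1 = 6.

6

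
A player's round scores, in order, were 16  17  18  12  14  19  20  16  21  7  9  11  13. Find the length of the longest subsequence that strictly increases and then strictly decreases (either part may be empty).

7

inc[i] = longest strictly increasing subsequence ending at i; dec[i] = longest strictly decreasing subsequence starting at i:
i:      1  2  3  4  5  6  7  8  9 10 11 12 13
a[i]:  16 17 18 12 14 19 20 16 21  7  9 11 13
inc:    1  2  3  1  2  4  5  3  6  1  2  3  4
dec:    3  3  3  2  2  3  3  2  2  1  1  1  1
Best peak at i=7 (value 20): inc=5, dec=3, length 5+3−1 = 7.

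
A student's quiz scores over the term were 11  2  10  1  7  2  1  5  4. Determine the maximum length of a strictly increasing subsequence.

Track the smallest tail for each achievable length (strict):
11 → extends → [11]
2 → replaces 11 → [2]
10 → extends → [2, 10]
1 → replaces 2 → [1, 10]
7 → replaces 10 → [1, 7]
2 → replaces 7 → [1, 2]
1 → already a tail → [1, 2]
5 → extends → [1, 2, 5]
4 → replaces 5 → [1, 2, 4]
Three tails, so the longest strictly increasing subsequence has length 3 (e.g. 1, 2, 5).

3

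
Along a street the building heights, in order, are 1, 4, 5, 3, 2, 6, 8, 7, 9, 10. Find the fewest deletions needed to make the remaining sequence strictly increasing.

Fewest deletions = n − (longest strictly increasing subsequence).
i:      1  2  3  4  5  6  7  8  9 10
a[i]:   1  4  5  3  2  6  8  7  9 10
dp:     1  2  3  2  2  4  5  5  6  7
max dp = 7, so deletions = 10 − 7 = 3.

3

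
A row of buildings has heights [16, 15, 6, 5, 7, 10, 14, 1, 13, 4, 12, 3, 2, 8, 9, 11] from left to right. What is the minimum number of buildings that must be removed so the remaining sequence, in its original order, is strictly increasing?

Fewest deletions = n − (longest strictly increasing subsequence).
Patience tails:
16 → extends → [16]
15 → replaces 16 → [15]
6 → replaces 15 → [6]
5 → replaces 6 → [5]
7 → extends → [5, 7]
10 → extends → [5, 7, 10]
14 → extends → [5, 7, 10, 14]
1 → replaces 5 → [1, 7, 10, 14]
13 → replaces 14 → [1, 7, 10, 13]
4 → replaces 7 → [1, 4, 10, 13]
12 → replaces 13 → [1, 4, 10, 12]
3 → replaces 4 → [1, 3, 10, 12]
2 → replaces 3 → [1, 2, 10, 12]
8 → replaces 10 → [1, 2, 8, 12]
9 → replaces 12 → [1, 2, 8, 9]
11 → extends → [1, 2, 8, 9, 11]
Longest strictly increasing subsequence has length 5, so deletions = 16 − 5 = 11.

11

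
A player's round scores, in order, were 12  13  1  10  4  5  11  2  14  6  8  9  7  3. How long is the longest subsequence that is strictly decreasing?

Let dp[i] be the longest strictly decreasing subsequence ending at i:
i:      1  2  3  4  5  6  7  8  9 10 11 12 13 14
a[i]:  12 13  1 10  4  5 11  2 14  6  8  9  7  3
dp:     1  1  2  2  3  3  2  4  1  3  3  3  4  5
Maximum is 5.

5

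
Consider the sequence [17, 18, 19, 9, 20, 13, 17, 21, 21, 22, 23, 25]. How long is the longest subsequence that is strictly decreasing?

2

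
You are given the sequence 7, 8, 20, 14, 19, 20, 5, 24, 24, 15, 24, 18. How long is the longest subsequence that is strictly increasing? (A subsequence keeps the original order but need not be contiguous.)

Let dp[i] be the length of the longest such subsequence ending at index i:
i:      1  2  3  4  5  6  7  8  9 10 11 12
a[i]:   7  8 20 14 19 20  5 24 24 15 24 18
dp:     1  2  3  3  4  5  1  6  6  4  6  5
Maximum dp value is 6.

6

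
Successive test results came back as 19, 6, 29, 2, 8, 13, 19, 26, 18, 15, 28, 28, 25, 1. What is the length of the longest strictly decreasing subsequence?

Negate each value so 'decreasing' becomes 'increasing', then run patience tails on the negated sequence:
-19 → extends → [-19]
-6 → extends → [-19, -6]
-29 → replaces -19 → [-29, -6]
-2 → extends → [-29, -6, -2]
-8 → replaces -6 → [-29, -8, -2]
-13 → replaces -8 → [-29, -13, -2]
-19 → replaces -13 → [-29, -19, -2]
-26 → replaces -19 → [-29, -26, -2]
-18 → replaces -2 → [-29, -26, -18]
-15 → extends → [-29, -26, -18, -15]
-28 → replaces -26 → [-29, -28, -18, -15]
-28 → already a tail → [-29, -28, -18, -15]
-25 → replaces -18 → [-29, -28, -25, -15]
-1 → extends → [-29, -28, -25, -15, -1]
Five tails, so the longest strictly decreasing subsequence of the original has length 5.

5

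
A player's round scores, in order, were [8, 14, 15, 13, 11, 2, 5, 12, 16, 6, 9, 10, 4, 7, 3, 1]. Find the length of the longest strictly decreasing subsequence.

Negate each value so 'decreasing' becomes 'increasing', then run patience tails on the negated sequence:
-8 → extends → [-8]
-14 → replaces -8 → [-14]
-15 → replaces -14 → [-15]
-13 → extends → [-15, -13]
-11 → extends → [-15, -13, -11]
-2 → extends → [-15, -13, -11, -2]
-5 → replaces -2 → [-15, -13, -11, -5]
-12 → replaces -11 → [-15, -13, -12, -5]
-16 → replaces -15 → [-16, -13, -12, -5]
-6 → replaces -5 → [-16, -13, -12, -6]
-9 → replaces -6 → [-16, -13, -12, -9]
-10 → replaces -9 → [-16, -13, -12, -10]
-4 → extends → [-16, -13, -12, -10, -4]
-7 → replaces -4 → [-16, -13, -12, -10, -7]
-3 → extends → [-16, -13, -12, -10, -7, -3]
-1 → extends → [-16, -13, -12, -10, -7, -3, -1]
Seven tails, so the longest strictly decreasing subsequence of the original has length 7.

7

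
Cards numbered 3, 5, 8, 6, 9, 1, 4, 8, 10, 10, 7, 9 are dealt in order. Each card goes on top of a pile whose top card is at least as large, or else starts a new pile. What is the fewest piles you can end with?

5

Place each on the leftmost legal pile:
3 → new pile 1 (tops now [3])
5 → new pile 2 (tops now [3, 5])
8 → new pile 3 (tops now [3, 5, 8])
6 → pile 3 (tops now [3, 5, 6])
9 → new pile 4 (tops now [3, 5, 6, 9])
1 → pile 1 (tops now [1, 5, 6, 9])
4 → pile 2 (tops now [1, 4, 6, 9])
8 → pile 4 (tops now [1, 4, 6, 8])
10 → new pile 5 (tops now [1, 4, 6, 8, 10])
10 → pile 5 (tops now [1, 4, 6, 8, 10])
7 → pile 4 (tops now [1, 4, 6, 7, 10])
9 → pile 5 (tops now [1, 4, 6, 7, 9])
Five piles.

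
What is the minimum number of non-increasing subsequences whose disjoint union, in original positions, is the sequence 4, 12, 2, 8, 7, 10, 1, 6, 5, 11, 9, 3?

The minimum number of non-increasing subsequences covering a sequence equals the length of its longest strictly increasing subsequence.
LIS length is 4 (e.g. 4, 8, 10, 11), so 4 piles are needed.

4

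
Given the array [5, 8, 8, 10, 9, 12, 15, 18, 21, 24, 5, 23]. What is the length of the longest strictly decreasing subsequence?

3

Negate each value so 'decreasing' becomes 'increasing', then run patience tails on the negated sequence:
-5 → extends → [-5]
-8 → replaces -5 → [-8]
-8 → already a tail → [-8]
-10 → replaces -8 → [-10]
-9 → extends → [-10, -9]
-12 → replaces -10 → [-12, -9]
-15 → replaces -12 → [-15, -9]
-18 → replaces -15 → [-18, -9]
-21 → replaces -18 → [-21, -9]
-24 → replaces -21 → [-24, -9]
-5 → extends → [-24, -9, -5]
-23 → replaces -9 → [-24, -23, -5]
Three tails, so the longest strictly decreasing subsequence of the original has length 3.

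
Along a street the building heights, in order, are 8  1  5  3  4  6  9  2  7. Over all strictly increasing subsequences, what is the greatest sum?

Let S[i] be the best sum of a strictly increasing subsequence ending at i:
i:      1  2  3  4  5  6  7  8  9
a[i]:   8  1  5  3  4  6  9  2  7
S:      8  1  6  4  8 14 23  3 21
Maximum is 23 (e.g. 1 + 3 + 4 + 6 + 9).

23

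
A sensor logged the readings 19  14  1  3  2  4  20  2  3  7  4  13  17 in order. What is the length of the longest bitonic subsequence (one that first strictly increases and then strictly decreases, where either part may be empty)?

inc[i] = longest strictly increasing subsequence ending at i; dec[i] = longest strictly decreasing subsequence starting at i:
i:      1  2  3  4  5  6  7  8  9 10 11 12 13
a[i]:  19 14  1  3  2  4 20  2  3  7  4 13 17
inc:    1  1  1  2  2  3  4  2  3  4  4  5  6
dec:    4  3  1  2  1  2  3  1  1  2  1  1  1
Best peak at i=7 (value 20): inc=4, dec=3, length 4+3−1 = 6.

6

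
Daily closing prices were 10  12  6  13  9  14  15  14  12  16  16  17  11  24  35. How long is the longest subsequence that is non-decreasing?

Track the smallest tail for each achievable length (allowing ties):
10 → extends → [10]
12 → extends → [10, 12]
6 → replaces 10 → [6, 12]
13 → extends → [6, 12, 13]
9 → replaces 12 → [6, 9, 13]
14 → extends → [6, 9, 13, 14]
15 → extends → [6, 9, 13, 14, 15]
14 → replaces 15 → [6, 9, 13, 14, 14]
12 → replaces 13 → [6, 9, 12, 14, 14]
16 → extends → [6, 9, 12, 14, 14, 16]
16 → extends → [6, 9, 12, 14, 14, 16, 16]
17 → extends → [6, 9, 12, 14, 14, 16, 16, 17]
11 → replaces 12 → [6, 9, 11, 14, 14, 16, 16, 17]
24 → extends → [6, 9, 11, 14, 14, 16, 16, 17, 24]
35 → extends → [6, 9, 11, 14, 14, 16, 16, 17, 24, 35]
Ten tails, so the longest non-decreasing subsequence has length 10 (e.g. 10, 12, 13, 14, 15, 16, 16, 17, 24, 35).

10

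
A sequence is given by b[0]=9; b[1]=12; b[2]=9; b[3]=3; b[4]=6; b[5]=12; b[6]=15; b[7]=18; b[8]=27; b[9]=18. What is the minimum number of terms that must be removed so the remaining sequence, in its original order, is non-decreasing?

4

Fewest deletions = n − (longest non-decreasing subsequence).
i:      0  1  2  3  4  5  6  7  8  9
b[i]:   9 12  9  3  6 12 15 18 27 18
dp:     1  2  2  1  2  3  4  5  6  6
max dp = 6, so deletions = 10 − 6 = 4.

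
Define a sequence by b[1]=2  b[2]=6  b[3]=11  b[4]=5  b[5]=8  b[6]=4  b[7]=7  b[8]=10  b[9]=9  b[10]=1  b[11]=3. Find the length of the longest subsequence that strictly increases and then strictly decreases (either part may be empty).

6

inc[i] = longest strictly increasing subsequence ending at i; dec[i] = longest strictly decreasing subsequence starting at i:
i:      1  2  3  4  5  6  7  8  9 10 11
b[i]:   2  6 11  5  8  4  7 10  9  1  3
inc:    1  2  3  2  3  2  3  4  4  1  2
dec:    2  4  4  3  3  2  2  3  2  1  1
Best peak at i=3 (value 11): inc=3, dec=4, length 3+4−1 = 6.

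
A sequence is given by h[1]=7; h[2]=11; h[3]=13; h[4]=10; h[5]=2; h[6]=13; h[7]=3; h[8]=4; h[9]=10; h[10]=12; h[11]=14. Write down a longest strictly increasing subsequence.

Patience tails give the LIS length; then backtrack through the dp parents:
7 → extends → [7]
11 → extends → [7, 11]
13 → extends → [7, 11, 13]
10 → replaces 11 → [7, 10, 13]
2 → replaces 7 → [2, 10, 13]
13 → already a tail → [2, 10, 13]
3 → replaces 10 → [2, 3, 13]
4 → replaces 13 → [2, 3, 4]
10 → extends → [2, 3, 4, 10]
12 → extends → [2, 3, 4, 10, 12]
14 → extends → [2, 3, 4, 10, 12, 14]
Length 6; one witness is 2, 3, 4, 10, 12, 14.

2, 3, 4, 10, 12, 14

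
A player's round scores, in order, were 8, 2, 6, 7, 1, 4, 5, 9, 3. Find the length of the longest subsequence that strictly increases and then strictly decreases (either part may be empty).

inc[i] = longest strictly increasing subsequence ending at i; dec[i] = longest strictly decreasing subsequence starting at i:
i:     1 2 3 4 5 6 7 8 9
a[i]:  8 2 6 7 1 4 5 9 3
inc:   1 1 2 3 1 2 3 4 2
dec:   4 2 3 3 1 2 2 2 1
Best peak at i=4 (value 7): inc=3, dec=3, length 3+3−1 = 5.

5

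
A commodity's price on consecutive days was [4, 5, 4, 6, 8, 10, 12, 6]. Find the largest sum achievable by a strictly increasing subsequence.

Let S[i] be the best sum of a strictly increasing subsequence ending at i:
i:      1  2  3  4  5  6  7  8
a[i]:   4  5  4  6  8 10 12  6
S:      4  9  4 15 23 33 45 15
Maximum is 45 (e.g. 4 + 5 + 6 + 8 + 10 + 12).

45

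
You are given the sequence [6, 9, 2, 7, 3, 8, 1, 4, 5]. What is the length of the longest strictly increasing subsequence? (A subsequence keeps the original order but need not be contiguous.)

4

Let dp[i] be the length of the longest such subsequence ending at index i:
i:     1 2 3 4 5 6 7 8 9
a[i]:  6 9 2 7 3 8 1 4 5
dp:    1 2 1 2 2 3 1 3 4
Maximum dp value is 4.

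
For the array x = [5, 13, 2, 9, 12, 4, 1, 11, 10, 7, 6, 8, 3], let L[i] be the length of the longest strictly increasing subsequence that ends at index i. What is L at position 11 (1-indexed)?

dp[i] = 1 + max{dp[j] : j<i, x[j]<x[i]} (or 1 if no such j):
i:      1  2  3  4  5  6  7  8  9 10 11 12 13
x[i]:   5 13  2  9 12  4  1 11 10  7  6  8  3
dp:     1  2  1  2  3  2  1  3  3  3  3  4  2
At index 11 the value is 3.

3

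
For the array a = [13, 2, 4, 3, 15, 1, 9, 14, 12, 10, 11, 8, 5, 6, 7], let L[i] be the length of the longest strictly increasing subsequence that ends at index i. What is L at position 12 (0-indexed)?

3

dp[i] = 1 + max{dp[j] : j<i, a[j]<a[i]} (or 1 if no such j):
i:      0  1  2  3  4  5  6  7  8  9 10 11 12 13 14
a[i]:  13  2  4  3 15  1  9 14 12 10 11  8  5  6  7
dp:     1  1  2  2  3  1  3  4  4  4  5  3  3  4  5
At index 12 the value is 3.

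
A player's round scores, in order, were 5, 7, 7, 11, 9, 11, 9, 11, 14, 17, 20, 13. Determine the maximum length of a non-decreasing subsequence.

9

Track the smallest tail for each achievable length (allowing ties):
5 → extends → [5]
7 → extends → [5, 7]
7 → extends → [5, 7, 7]
11 → extends → [5, 7, 7, 11]
9 → replaces 11 → [5, 7, 7, 9]
11 → extends → [5, 7, 7, 9, 11]
9 → replaces 11 → [5, 7, 7, 9, 9]
11 → extends → [5, 7, 7, 9, 9, 11]
14 → extends → [5, 7, 7, 9, 9, 11, 14]
17 → extends → [5, 7, 7, 9, 9, 11, 14, 17]
20 → extends → [5, 7, 7, 9, 9, 11, 14, 17, 20]
13 → replaces 14 → [5, 7, 7, 9, 9, 11, 13, 17, 20]
Nine tails, so the longest non-decreasing subsequence has length 9 (e.g. 5, 7, 7, 11, 11, 11, 14, 17, 20).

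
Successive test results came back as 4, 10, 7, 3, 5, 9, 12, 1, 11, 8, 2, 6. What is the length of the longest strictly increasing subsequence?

Track the smallest tail for each achievable length (strict):
4 → extends → [4]
10 → extends → [4, 10]
7 → replaces 10 → [4, 7]
3 → replaces 4 → [3, 7]
5 → replaces 7 → [3, 5]
9 → extends → [3, 5, 9]
12 → extends → [3, 5, 9, 12]
1 → replaces 3 → [1, 5, 9, 12]
11 → replaces 12 → [1, 5, 9, 11]
8 → replaces 9 → [1, 5, 8, 11]
2 → replaces 5 → [1, 2, 8, 11]
6 → replaces 8 → [1, 2, 6, 11]
Four tails, so the longest strictly increasing subsequence has length 4 (e.g. 4, 7, 9, 12).

4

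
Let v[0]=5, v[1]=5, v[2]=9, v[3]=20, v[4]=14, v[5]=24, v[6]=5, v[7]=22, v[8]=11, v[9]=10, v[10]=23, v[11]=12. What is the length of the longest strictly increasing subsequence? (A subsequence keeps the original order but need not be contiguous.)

5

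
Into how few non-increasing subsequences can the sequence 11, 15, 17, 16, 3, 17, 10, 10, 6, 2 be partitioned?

4

The minimum number of non-increasing subsequences covering a sequence equals the length of its longest strictly increasing subsequence.
LIS length is 4 (e.g. 11, 15, 16, 17), so 4 piles are needed.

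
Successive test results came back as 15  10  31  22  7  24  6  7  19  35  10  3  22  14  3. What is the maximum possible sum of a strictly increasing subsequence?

96

Let S[i] be the best sum of a strictly increasing subsequence ending at i:
i:      1  2  3  4  5  6  7  8  9 10 11 12 13 14 15
a[i]:  15 10 31 22  7 24  6  7 19 35 10  3 22 14  3
S:     15 10 46 37  7 61  6 13 34 96 23  3 56 37  3
Maximum is 96 (e.g. 15 + 22 + 24 + 35).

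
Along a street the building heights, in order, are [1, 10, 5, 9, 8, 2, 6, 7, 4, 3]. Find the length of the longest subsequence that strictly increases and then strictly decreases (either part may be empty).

7

inc[i] = longest strictly increasing subsequence ending at i; dec[i] = longest strictly decreasing subsequence starting at i:
i:      1  2  3  4  5  6  7  8  9 10
a[i]:   1 10  5  9  8  2  6  7  4  3
inc:    1  2  2  3  3  2  3  4  3  3
dec:    1  6  3  5  4  1  3  3  2  1
Best peak at i=2 (value 10): inc=2, dec=6, length 2+6−1 = 7.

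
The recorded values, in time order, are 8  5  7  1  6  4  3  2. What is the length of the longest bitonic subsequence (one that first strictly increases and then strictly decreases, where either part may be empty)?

inc[i] = longest strictly increasing subsequence ending at i; dec[i] = longest strictly decreasing subsequence starting at i:
i:     1 2 3 4 5 6 7 8
a[i]:  8 5 7 1 6 4 3 2
inc:   1 1 2 1 2 2 2 2
dec:   6 4 5 1 4 3 2 1
Best peak at i=1 (value 8): inc=1, dec=6, length 1+6−1 = 6.

6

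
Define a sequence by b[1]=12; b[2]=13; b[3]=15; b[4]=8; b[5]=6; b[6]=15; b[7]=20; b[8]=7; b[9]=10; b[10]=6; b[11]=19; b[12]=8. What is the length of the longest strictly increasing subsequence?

4

Track the smallest tail for each achievable length (strict):
12 → extends → [12]
13 → extends → [12, 13]
15 → extends → [12, 13, 15]
8 → replaces 12 → [8, 13, 15]
6 → replaces 8 → [6, 13, 15]
15 → already a tail → [6, 13, 15]
20 → extends → [6, 13, 15, 20]
7 → replaces 13 → [6, 7, 15, 20]
10 → replaces 15 → [6, 7, 10, 20]
6 → already a tail → [6, 7, 10, 20]
19 → replaces 20 → [6, 7, 10, 19]
8 → replaces 10 → [6, 7, 8, 19]
Four tails, so the longest strictly increasing subsequence has length 4 (e.g. 12, 13, 15, 20).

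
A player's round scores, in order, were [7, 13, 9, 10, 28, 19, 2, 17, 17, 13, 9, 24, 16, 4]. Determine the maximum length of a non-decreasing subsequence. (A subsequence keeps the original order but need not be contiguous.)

6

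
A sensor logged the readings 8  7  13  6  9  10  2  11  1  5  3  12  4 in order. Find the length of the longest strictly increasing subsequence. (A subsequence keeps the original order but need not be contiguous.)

5

Let dp[i] be the length of the longest such subsequence ending at index i:
i:      1  2  3  4  5  6  7  8  9 10 11 12 13
a[i]:   8  7 13  6  9 10  2 11  1  5  3 12  4
dp:     1  1  2  1  2  3  1  4  1  2  2  5  3
Maximum dp value is 5.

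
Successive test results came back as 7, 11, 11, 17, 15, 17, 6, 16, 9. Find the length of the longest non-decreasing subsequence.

5

Track the smallest tail for each achievable length (allowing ties):
7 → extends → [7]
11 → extends → [7, 11]
11 → extends → [7, 11, 11]
17 → extends → [7, 11, 11, 17]
15 → replaces 17 → [7, 11, 11, 15]
17 → extends → [7, 11, 11, 15, 17]
6 → replaces 7 → [6, 11, 11, 15, 17]
16 → replaces 17 → [6, 11, 11, 15, 16]
9 → replaces 11 → [6, 9, 11, 15, 16]
Five tails, so the longest non-decreasing subsequence has length 5 (e.g. 7, 11, 11, 17, 17).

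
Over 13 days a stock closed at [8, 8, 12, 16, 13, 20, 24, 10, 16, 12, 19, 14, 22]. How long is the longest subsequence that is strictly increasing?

Let dp[i] be the length of the longest such subsequence ending at index i:
i:      1  2  3  4  5  6  7  8  9 10 11 12 13
a[i]:   8  8 12 16 13 20 24 10 16 12 19 14 22
dp:     1  1  2  3  3  4  5  2  4  3  5  4  6
Maximum dp value is 6.

6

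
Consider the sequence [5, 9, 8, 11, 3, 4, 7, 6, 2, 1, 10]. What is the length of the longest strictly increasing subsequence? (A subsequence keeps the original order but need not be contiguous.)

4

Track the smallest tail for each achievable length (strict):
5 → extends → [5]
9 → extends → [5, 9]
8 → replaces 9 → [5, 8]
11 → extends → [5, 8, 11]
3 → replaces 5 → [3, 8, 11]
4 → replaces 8 → [3, 4, 11]
7 → replaces 11 → [3, 4, 7]
6 → replaces 7 → [3, 4, 6]
2 → replaces 3 → [2, 4, 6]
1 → replaces 2 → [1, 4, 6]
10 → extends → [1, 4, 6, 10]
Four tails, so the longest strictly increasing subsequence has length 4 (e.g. 3, 4, 7, 10).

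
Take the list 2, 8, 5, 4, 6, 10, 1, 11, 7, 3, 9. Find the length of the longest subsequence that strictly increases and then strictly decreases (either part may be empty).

inc[i] = longest strictly increasing subsequence ending at i; dec[i] = longest strictly decreasing subsequence starting at i:
i:      1  2  3  4  5  6  7  8  9 10 11
a[i]:   2  8  5  4  6 10  1 11  7  3  9
inc:    1  2  2  2  3  4  1  5  4  2  5
dec:    2  4  3  2  2  3  1  3  2  1  1
Best peak at i=8 (value 11): inc=5, dec=3, length 5+3−1 = 7.

7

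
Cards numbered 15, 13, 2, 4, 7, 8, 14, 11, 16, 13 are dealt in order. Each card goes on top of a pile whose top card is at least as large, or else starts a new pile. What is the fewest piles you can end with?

6

Place each on the leftmost legal pile:
15 → new pile 1 (tops now [15])
13 → pile 1 (tops now [13])
2 → pile 1 (tops now [2])
4 → new pile 2 (tops now [2, 4])
7 → new pile 3 (tops now [2, 4, 7])
8 → new pile 4 (tops now [2, 4, 7, 8])
14 → new pile 5 (tops now [2, 4, 7, 8, 14])
11 → pile 5 (tops now [2, 4, 7, 8, 11])
16 → new pile 6 (tops now [2, 4, 7, 8, 11, 16])
13 → pile 6 (tops now [2, 4, 7, 8, 11, 13])
Six piles.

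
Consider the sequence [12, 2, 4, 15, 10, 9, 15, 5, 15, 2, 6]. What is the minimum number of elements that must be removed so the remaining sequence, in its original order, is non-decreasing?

Fewest deletions = n − (longest non-decreasing subsequence).
Patience tails:
12 → extends → [12]
2 → replaces 12 → [2]
4 → extends → [2, 4]
15 → extends → [2, 4, 15]
10 → replaces 15 → [2, 4, 10]
9 → replaces 10 → [2, 4, 9]
15 → extends → [2, 4, 9, 15]
5 → replaces 9 → [2, 4, 5, 15]
15 → extends → [2, 4, 5, 15, 15]
2 → replaces 4 → [2, 2, 5, 15, 15]
6 → replaces 15 → [2, 2, 5, 6, 15]
Longest non-decreasing subsequence has length 5, so deletions = 11 − 5 = 6.

6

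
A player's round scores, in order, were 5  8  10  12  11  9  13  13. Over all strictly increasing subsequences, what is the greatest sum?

48

Let S[i] be the best sum of a strictly increasing subsequence ending at i:
i:      1  2  3  4  5  6  7  8
a[i]:   5  8 10 12 11  9 13 13
S:      5 13 23 35 34 22 48 48
Maximum is 48 (e.g. 5 + 8 + 10 + 12 + 13).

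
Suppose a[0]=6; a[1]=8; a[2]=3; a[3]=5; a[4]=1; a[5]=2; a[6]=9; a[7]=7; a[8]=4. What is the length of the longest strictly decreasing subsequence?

3

Negate each value so 'decreasing' becomes 'increasing', then run patience tails on the negated sequence:
-6 → extends → [-6]
-8 → replaces -6 → [-8]
-3 → extends → [-8, -3]
-5 → replaces -3 → [-8, -5]
-1 → extends → [-8, -5, -1]
-2 → replaces -1 → [-8, -5, -2]
-9 → replaces -8 → [-9, -5, -2]
-7 → replaces -5 → [-9, -7, -2]
-4 → replaces -2 → [-9, -7, -4]
Three tails, so the longest strictly decreasing subsequence of the original has length 3.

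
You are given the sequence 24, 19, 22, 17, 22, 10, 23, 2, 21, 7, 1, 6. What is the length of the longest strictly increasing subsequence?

3

Track the smallest tail for each achievable length (strict):
24 → extends → [24]
19 → replaces 24 → [19]
22 → extends → [19, 22]
17 → replaces 19 → [17, 22]
22 → already a tail → [17, 22]
10 → replaces 17 → [10, 22]
23 → extends → [10, 22, 23]
2 → replaces 10 → [2, 22, 23]
21 → replaces 22 → [2, 21, 23]
7 → replaces 21 → [2, 7, 23]
1 → replaces 2 → [1, 7, 23]
6 → replaces 7 → [1, 6, 23]
Three tails, so the longest strictly increasing subsequence has length 3 (e.g. 19, 22, 23).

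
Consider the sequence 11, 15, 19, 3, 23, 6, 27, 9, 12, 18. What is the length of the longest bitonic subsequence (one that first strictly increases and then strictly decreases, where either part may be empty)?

6

inc[i] = longest strictly increasing subsequence ending at i; dec[i] = longest strictly decreasing subsequence starting at i:
i:      1  2  3  4  5  6  7  8  9 10
a[i]:  11 15 19  3 23  6 27  9 12 18
inc:    1  2  3  1  4  2  5  3  4  5
dec:    2  2  2  1  2  1  2  1  1  1
Best peak at i=7 (value 27): inc=5, dec=2, length 5+2−1 = 6.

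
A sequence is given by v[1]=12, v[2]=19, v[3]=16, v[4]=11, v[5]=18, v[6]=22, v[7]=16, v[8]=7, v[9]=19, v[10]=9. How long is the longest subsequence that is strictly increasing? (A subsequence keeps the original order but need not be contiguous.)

4

Let dp[i] be the length of the longest such subsequence ending at index i:
i:      1  2  3  4  5  6  7  8  9 10
v[i]:  12 19 16 11 18 22 16  7 19  9
dp:     1  2  2  1  3  4  2  1  4  2
Maximum dp value is 4.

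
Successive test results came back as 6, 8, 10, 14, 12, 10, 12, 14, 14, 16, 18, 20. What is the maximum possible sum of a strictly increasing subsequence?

Let S[i] be the best sum of a strictly increasing subsequence ending at i:
i:       1   2   3   4   5   6   7   8   9  10  11  12
a[i]:    6   8  10  14  12  10  12  14  14  16  18  20
S:       6  14  24  38  36  24  36  50  50  66  84 104
Maximum is 104 (e.g. 6 + 8 + 10 + 12 + 14 + 16 + 18 + 20).

104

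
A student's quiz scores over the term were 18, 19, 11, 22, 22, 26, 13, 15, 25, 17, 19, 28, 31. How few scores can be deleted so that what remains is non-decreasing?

6

Fewest deletions = n − (longest non-decreasing subsequence).
Patience tails:
18 → extends → [18]
19 → extends → [18, 19]
11 → replaces 18 → [11, 19]
22 → extends → [11, 19, 22]
22 → extends → [11, 19, 22, 22]
26 → extends → [11, 19, 22, 22, 26]
13 → replaces 19 → [11, 13, 22, 22, 26]
15 → replaces 22 → [11, 13, 15, 22, 26]
25 → replaces 26 → [11, 13, 15, 22, 25]
17 → replaces 22 → [11, 13, 15, 17, 25]
19 → replaces 25 → [11, 13, 15, 17, 19]
28 → extends → [11, 13, 15, 17, 19, 28]
31 → extends → [11, 13, 15, 17, 19, 28, 31]
Longest non-decreasing subsequence has length 7, so deletions = 13 − 7 = 6.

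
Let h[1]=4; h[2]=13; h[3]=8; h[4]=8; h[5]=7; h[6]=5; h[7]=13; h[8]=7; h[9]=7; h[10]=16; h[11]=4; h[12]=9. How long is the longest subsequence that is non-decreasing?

Track the smallest tail for each achievable length (allowing ties):
4 → extends → [4]
13 → extends → [4, 13]
8 → replaces 13 → [4, 8]
8 → extends → [4, 8, 8]
7 → replaces 8 → [4, 7, 8]
5 → replaces 7 → [4, 5, 8]
13 → extends → [4, 5, 8, 13]
7 → replaces 8 → [4, 5, 7, 13]
7 → replaces 13 → [4, 5, 7, 7]
16 → extends → [4, 5, 7, 7, 16]
4 → replaces 5 → [4, 4, 7, 7, 16]
9 → replaces 16 → [4, 4, 7, 7, 9]
Five tails, so the longest non-decreasing subsequence has length 5 (e.g. 4, 8, 8, 13, 16).

5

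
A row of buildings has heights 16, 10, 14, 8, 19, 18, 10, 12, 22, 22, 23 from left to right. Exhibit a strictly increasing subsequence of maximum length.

Patience tails give the LIS length; then backtrack through the dp parents:
16 → extends → [16]
10 → replaces 16 → [10]
14 → extends → [10, 14]
8 → replaces 10 → [8, 14]
19 → extends → [8, 14, 19]
18 → replaces 19 → [8, 14, 18]
10 → replaces 14 → [8, 10, 18]
12 → replaces 18 → [8, 10, 12]
22 → extends → [8, 10, 12, 22]
22 → already a tail → [8, 10, 12, 22]
23 → extends → [8, 10, 12, 22, 23]
Length 5; one witness is 10, 14, 19, 22, 23.

10, 14, 19, 22, 23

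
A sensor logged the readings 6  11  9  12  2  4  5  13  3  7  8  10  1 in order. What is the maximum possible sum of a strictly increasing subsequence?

42

Let S[i] be the best sum of a strictly increasing subsequence ending at i:
i:      1  2  3  4  5  6  7  8  9 10 11 12 13
a[i]:   6 11  9 12  2  4  5 13  3  7  8 10  1
S:      6 17 15 29  2  6 11 42  5 18 26 36  1
Maximum is 42 (e.g. 6 + 11 + 12 + 13).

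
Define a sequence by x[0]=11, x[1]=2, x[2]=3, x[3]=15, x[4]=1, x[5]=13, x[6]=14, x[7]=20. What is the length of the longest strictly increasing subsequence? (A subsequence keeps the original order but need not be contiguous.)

Let dp[i] be the length of the longest such subsequence ending at index i:
i:      0  1  2  3  4  5  6  7
x[i]:  11  2  3 15  1 13 14 20
dp:     1  1  2  3  1  3  4  5
Maximum dp value is 5.

5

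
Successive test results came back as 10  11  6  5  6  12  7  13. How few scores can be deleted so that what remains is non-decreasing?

Fewest deletions = n − (longest non-decreasing subsequence).
Patience tails:
10 → extends → [10]
11 → extends → [10, 11]
6 → replaces 10 → [6, 11]
5 → replaces 6 → [5, 11]
6 → replaces 11 → [5, 6]
12 → extends → [5, 6, 12]
7 → replaces 12 → [5, 6, 7]
13 → extends → [5, 6, 7, 13]
Longest non-decreasing subsequence has length 4, so deletions = 8 − 4 = 4.

4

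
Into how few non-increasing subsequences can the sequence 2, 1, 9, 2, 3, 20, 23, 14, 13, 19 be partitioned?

5

Place each on the leftmost legal pile:
2 → new pile 1 (tops now [2])
1 → pile 1 (tops now [1])
9 → new pile 2 (tops now [1, 9])
2 → pile 2 (tops now [1, 2])
3 → new pile 3 (tops now [1, 2, 3])
20 → new pile 4 (tops now [1, 2, 3, 20])
23 → new pile 5 (tops now [1, 2, 3, 20, 23])
14 → pile 4 (tops now [1, 2, 3, 14, 23])
13 → pile 4 (tops now [1, 2, 3, 13, 23])
19 → pile 5 (tops now [1, 2, 3, 13, 19])
Five piles.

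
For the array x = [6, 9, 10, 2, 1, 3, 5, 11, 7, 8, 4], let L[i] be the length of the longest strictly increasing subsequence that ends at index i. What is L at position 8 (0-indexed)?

dp[i] = 1 + max{dp[j] : j<i, x[j]<x[i]} (or 1 if no such j):
i:      0  1  2  3  4  5  6  7  8  9 10
x[i]:   6  9 10  2  1  3  5 11  7  8  4
dp:     1  2  3  1  1  2  3  4  4  5  3
At index 8 the value is 4.

4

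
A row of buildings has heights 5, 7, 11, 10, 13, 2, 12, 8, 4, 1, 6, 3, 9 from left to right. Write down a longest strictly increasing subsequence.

Patience tails give the LIS length; then backtrack through the dp parents:
5 → extends → [5]
7 → extends → [5, 7]
11 → extends → [5, 7, 11]
10 → replaces 11 → [5, 7, 10]
13 → extends → [5, 7, 10, 13]
2 → replaces 5 → [2, 7, 10, 13]
12 → replaces 13 → [2, 7, 10, 12]
8 → replaces 10 → [2, 7, 8, 12]
4 → replaces 7 → [2, 4, 8, 12]
1 → replaces 2 → [1, 4, 8, 12]
6 → replaces 8 → [1, 4, 6, 12]
3 → replaces 4 → [1, 3, 6, 12]
9 → replaces 12 → [1, 3, 6, 9]
Length 4; one witness is 5, 7, 11, 13.

5, 7, 11, 13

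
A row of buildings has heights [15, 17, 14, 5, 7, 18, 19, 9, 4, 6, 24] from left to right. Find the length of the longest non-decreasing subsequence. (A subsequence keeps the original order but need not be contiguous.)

Track the smallest tail for each achievable length (allowing ties):
15 → extends → [15]
17 → extends → [15, 17]
14 → replaces 15 → [14, 17]
5 → replaces 14 → [5, 17]
7 → replaces 17 → [5, 7]
18 → extends → [5, 7, 18]
19 → extends → [5, 7, 18, 19]
9 → replaces 18 → [5, 7, 9, 19]
4 → replaces 5 → [4, 7, 9, 19]
6 → replaces 7 → [4, 6, 9, 19]
24 → extends → [4, 6, 9, 19, 24]
Five tails, so the longest non-decreasing subsequence has length 5 (e.g. 15, 17, 18, 19, 24).

5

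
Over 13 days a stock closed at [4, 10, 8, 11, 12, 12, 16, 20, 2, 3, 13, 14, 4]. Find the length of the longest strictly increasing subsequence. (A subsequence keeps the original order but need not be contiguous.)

6

Let dp[i] be the length of the longest such subsequence ending at index i:
i:      1  2  3  4  5  6  7  8  9 10 11 12 13
a[i]:   4 10  8 11 12 12 16 20  2  3 13 14  4
dp:     1  2  2  3  4  4  5  6  1  2  5  6  3
Maximum dp value is 6.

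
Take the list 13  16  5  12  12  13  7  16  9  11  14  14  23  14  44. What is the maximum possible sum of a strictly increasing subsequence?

Let S[i] be the best sum of a strictly increasing subsequence ending at i:
i:       1   2   3   4   5   6   7   8   9  10  11  12  13  14  15
a[i]:   13  16   5  12  12  13   7  16   9  11  14  14  23  14  44
S:      13  29   5  17  17  30  12  46  21  32  46  46  69  46 113
Maximum is 113 (e.g. 5 + 7 + 9 + 11 + 14 + 23 + 44).

113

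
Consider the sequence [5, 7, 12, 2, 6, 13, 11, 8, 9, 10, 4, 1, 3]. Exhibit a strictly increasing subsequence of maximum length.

Patience tails give the LIS length; then backtrack through the dp parents:
5 → extends → [5]
7 → extends → [5, 7]
12 → extends → [5, 7, 12]
2 → replaces 5 → [2, 7, 12]
6 → replaces 7 → [2, 6, 12]
13 → extends → [2, 6, 12, 13]
11 → replaces 12 → [2, 6, 11, 13]
8 → replaces 11 → [2, 6, 8, 13]
9 → replaces 13 → [2, 6, 8, 9]
10 → extends → [2, 6, 8, 9, 10]
4 → replaces 6 → [2, 4, 8, 9, 10]
1 → replaces 2 → [1, 4, 8, 9, 10]
3 → replaces 4 → [1, 3, 8, 9, 10]
Length 5; one witness is 5, 7, 8, 9, 10.

5, 7, 8, 9, 10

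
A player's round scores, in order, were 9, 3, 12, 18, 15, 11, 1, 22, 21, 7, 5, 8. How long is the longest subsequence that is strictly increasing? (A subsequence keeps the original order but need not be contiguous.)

4

Track the smallest tail for each achievable length (strict):
9 → extends → [9]
3 → replaces 9 → [3]
12 → extends → [3, 12]
18 → extends → [3, 12, 18]
15 → replaces 18 → [3, 12, 15]
11 → replaces 12 → [3, 11, 15]
1 → replaces 3 → [1, 11, 15]
22 → extends → [1, 11, 15, 22]
21 → replaces 22 → [1, 11, 15, 21]
7 → replaces 11 → [1, 7, 15, 21]
5 → replaces 7 → [1, 5, 15, 21]
8 → replaces 15 → [1, 5, 8, 21]
Four tails, so the longest strictly increasing subsequence has length 4 (e.g. 9, 12, 18, 22).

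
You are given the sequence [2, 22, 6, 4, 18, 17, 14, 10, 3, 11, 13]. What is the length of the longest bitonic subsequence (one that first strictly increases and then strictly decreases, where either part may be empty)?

inc[i] = longest strictly increasing subsequence ending at i; dec[i] = longest strictly decreasing subsequence starting at i:
i:      1  2  3  4  5  6  7  8  9 10 11
a[i]:   2 22  6  4 18 17 14 10  3 11 13
inc:    1  2  2  2  3  3  3  3  2  4  5
dec:    1  6  3  2  5  4  3  2  1  1  1
Best peak at i=2 (value 22): inc=2, dec=6, length 2+6−1 = 7.

7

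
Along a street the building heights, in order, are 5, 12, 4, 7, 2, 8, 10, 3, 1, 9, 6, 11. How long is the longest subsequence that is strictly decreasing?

4

Negate each value so 'decreasing' becomes 'increasing', then run patience tails on the negated sequence:
-5 → extends → [-5]
-12 → replaces -5 → [-12]
-4 → extends → [-12, -4]
-7 → replaces -4 → [-12, -7]
-2 → extends → [-12, -7, -2]
-8 → replaces -7 → [-12, -8, -2]
-10 → replaces -8 → [-12, -10, -2]
-3 → replaces -2 → [-12, -10, -3]
-1 → extends → [-12, -10, -3, -1]
-9 → replaces -3 → [-12, -10, -9, -1]
-6 → replaces -1 → [-12, -10, -9, -6]
-11 → replaces -10 → [-12, -11, -9, -6]
Four tails, so the longest strictly decreasing subsequence of the original has length 4.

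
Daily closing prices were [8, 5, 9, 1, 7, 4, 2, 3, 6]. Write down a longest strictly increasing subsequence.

Patience tails give the LIS length; then backtrack through the dp parents:
8 → extends → [8]
5 → replaces 8 → [5]
9 → extends → [5, 9]
1 → replaces 5 → [1, 9]
7 → replaces 9 → [1, 7]
4 → replaces 7 → [1, 4]
2 → replaces 4 → [1, 2]
3 → extends → [1, 2, 3]
6 → extends → [1, 2, 3, 6]
Length 4; one witness is 1, 2, 3, 6.

1, 2, 3, 6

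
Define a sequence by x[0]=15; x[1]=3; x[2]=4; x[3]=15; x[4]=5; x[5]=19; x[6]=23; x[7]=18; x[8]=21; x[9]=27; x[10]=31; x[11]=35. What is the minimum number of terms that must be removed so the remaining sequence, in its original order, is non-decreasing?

Fewest deletions = n − (longest non-decreasing subsequence).
Patience tails:
15 → extends → [15]
3 → replaces 15 → [3]
4 → extends → [3, 4]
15 → extends → [3, 4, 15]
5 → replaces 15 → [3, 4, 5]
19 → extends → [3, 4, 5, 19]
23 → extends → [3, 4, 5, 19, 23]
18 → replaces 19 → [3, 4, 5, 18, 23]
21 → replaces 23 → [3, 4, 5, 18, 21]
27 → extends → [3, 4, 5, 18, 21, 27]
31 → extends → [3, 4, 5, 18, 21, 27, 31]
35 → extends → [3, 4, 5, 18, 21, 27, 31, 35]
Longest non-decreasing subsequence has length 8, so deletions = 12 − 8 = 4.

4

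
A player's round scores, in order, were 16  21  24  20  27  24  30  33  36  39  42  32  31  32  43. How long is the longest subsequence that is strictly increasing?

Track the smallest tail for each achievable length (strict):
16 → extends → [16]
21 → extends → [16, 21]
24 → extends → [16, 21, 24]
20 → replaces 21 → [16, 20, 24]
27 → extends → [16, 20, 24, 27]
24 → already a tail → [16, 20, 24, 27]
30 → extends → [16, 20, 24, 27, 30]
33 → extends → [16, 20, 24, 27, 30, 33]
36 → extends → [16, 20, 24, 27, 30, 33, 36]
39 → extends → [16, 20, 24, 27, 30, 33, 36, 39]
42 → extends → [16, 20, 24, 27, 30, 33, 36, 39, 42]
32 → replaces 33 → [16, 20, 24, 27, 30, 32, 36, 39, 42]
31 → replaces 32 → [16, 20, 24, 27, 30, 31, 36, 39, 42]
32 → replaces 36 → [16, 20, 24, 27, 30, 31, 32, 39, 42]
43 → extends → [16, 20, 24, 27, 30, 31, 32, 39, 42, 43]
Ten tails, so the longest strictly increasing subsequence has length 10 (e.g. 16, 21, 24, 27, 30, 33, 36, 39, 42, 43).

10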